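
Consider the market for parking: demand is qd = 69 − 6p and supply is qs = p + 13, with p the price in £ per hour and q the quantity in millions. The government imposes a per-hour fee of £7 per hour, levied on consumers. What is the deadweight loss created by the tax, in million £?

Without the tax, 69 − 6p = p + 13 gives 7p = 56, so p* = £8 and q* = 21.
With the tax collected from consumers, demand (in seller-price terms) shifts: qd = 69 − 6(p + 7).
Solving gives q = 15 with consumers paying £9 and suppliers receiving £2 (the £7 wedge).
Quantity falls by |ΔQ| = |21 − 15| = 6.
DWL = ½ · t · |ΔQ| = ½ · 7 · 6 = £21.

Deadweight loss = £21 million.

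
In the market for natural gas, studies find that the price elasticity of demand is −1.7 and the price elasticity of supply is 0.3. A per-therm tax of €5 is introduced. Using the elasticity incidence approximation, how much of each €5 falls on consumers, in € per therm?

Consumers bear ≈ €0.75 per therm.

Incidence ratio: consumers' share ≈ εs / (εs + |εd|) = 0.3 / (0.3 + 1.7) = 0.15.
So consumers bear ≈ 0.15 × €5 = €0.75; sellers bear €4.25.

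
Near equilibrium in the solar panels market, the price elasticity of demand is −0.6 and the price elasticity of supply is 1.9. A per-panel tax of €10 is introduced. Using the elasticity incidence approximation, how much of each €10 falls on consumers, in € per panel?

Consumers bear ≈ €7.6 per panel.

Incidence ratio: consumers' share ≈ εs / (εs + |εd|) = 1.9 / (1.9 + 0.6) = 0.76.
So consumers bear ≈ 0.76 × €10 = €7.6; suppliers bear €2.4.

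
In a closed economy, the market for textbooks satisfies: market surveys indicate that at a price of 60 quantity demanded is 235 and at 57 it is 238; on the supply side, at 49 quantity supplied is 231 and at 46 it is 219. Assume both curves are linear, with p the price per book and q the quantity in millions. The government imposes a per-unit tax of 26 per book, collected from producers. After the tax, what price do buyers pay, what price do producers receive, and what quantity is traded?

Buyers pay 72.8; producers receive 46.8; quantity = 222.2.

Demand slope: (238 − 235)/(57 − 60) = -1, so qd = 295 − p.
Supply slope: (219 − 231)/(46 − 49) = 4, so qs = 4p + 35.
Before the tax: set 295 − p = 4p + 35 → p* = 52, q* = 243.
With the tax collected from producers, supply shifts: qs = 4(p − 26) + 35.
New equilibrium: buyers pay 72.8, producers receive 46.8, q = 222.2. (Wedge: pb − ps = 26.)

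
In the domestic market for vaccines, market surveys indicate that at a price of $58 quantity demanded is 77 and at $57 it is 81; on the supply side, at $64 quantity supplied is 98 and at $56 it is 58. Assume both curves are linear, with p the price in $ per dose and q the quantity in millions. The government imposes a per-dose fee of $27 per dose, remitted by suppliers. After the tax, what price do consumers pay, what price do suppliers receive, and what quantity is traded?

Demand slope: (81 − 77)/(57 − 58) = -4, so qd = 309 − 4p.
Supply slope: (58 − 98)/(56 − 64) = 5, so qs = 5p − 222.
Without the tax, 309 − 4p = 5p − 222 gives 9p = 531, so p* = $59 and q* = 73.
With the tax collected from suppliers, supply shifts: qs = 5(p − 27) − 222.
Solving gives q = 13 with consumers paying $74 and suppliers receiving $47 (the $27 wedge).

Consumers pay $74; suppliers receive $47; quantity = 13.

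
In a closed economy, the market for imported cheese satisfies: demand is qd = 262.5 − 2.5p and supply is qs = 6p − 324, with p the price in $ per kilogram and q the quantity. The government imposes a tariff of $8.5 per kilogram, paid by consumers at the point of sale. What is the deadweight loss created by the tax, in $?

Before the tax: set 262.5 − 2.5p = 6p − 324 → p* = $69, q* = 90.
With the tax collected from consumers, demand (in seller-price terms) shifts: qd = 262.5 − 2.5(p + 8.5).
Solving gives q = 75 with consumers paying $75 and suppliers receiving $66.5 (the $8.5 wedge).
Quantity falls by |ΔQ| = |90 − 75| = 15.
DWL = ½ · t · |ΔQ| = ½ · 8.5 · 15 = $63.75.

Deadweight loss = $63.75.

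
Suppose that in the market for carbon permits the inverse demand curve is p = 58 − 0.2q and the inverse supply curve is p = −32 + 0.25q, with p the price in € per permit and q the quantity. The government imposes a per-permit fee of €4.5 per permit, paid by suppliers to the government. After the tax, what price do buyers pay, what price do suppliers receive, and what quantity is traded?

Buyers pay €20; suppliers receive €15.5; quantity = 190.

Inverting to q(p) form: qd = 290 − 5p; qs = 4p + 128.
Before the tax: set 290 − 5p = 4p + 128 → p* = €18, q* = 200.
With the tax collected from suppliers, supply shifts: qs = 4(p − 4.5) + 128.
New equilibrium: buyers pay €20, suppliers receive €15.5, q = 190. (Wedge: pb − ps = 4.5.)
The less price-elastic side of the market bears the larger share of a per-unit tax.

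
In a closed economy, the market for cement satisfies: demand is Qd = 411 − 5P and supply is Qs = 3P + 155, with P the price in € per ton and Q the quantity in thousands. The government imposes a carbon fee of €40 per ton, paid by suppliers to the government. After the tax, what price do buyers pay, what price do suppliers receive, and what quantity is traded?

Buyers pay €47; suppliers receive €7; quantity = 176.

Without the tax, 411 − 5P = 3P + 155 gives 8P = 256, so P* = €32 and Q* = 251.
With the tax collected from suppliers, supply shifts: Qs = 3(P − 40) + 155.
Solving gives Q = 176 with buyers paying €47 and suppliers receiving €7 (the €40 wedge).
The less price-elastic side of the market bears the larger share of a per-unit tax.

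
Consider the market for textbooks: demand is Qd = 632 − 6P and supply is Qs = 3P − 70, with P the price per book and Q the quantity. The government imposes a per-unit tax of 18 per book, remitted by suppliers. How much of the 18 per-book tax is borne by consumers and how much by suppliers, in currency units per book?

Without the tax, 632 − 6P = 3P − 70 gives 9P = 702, so P* = 78 and Q* = 164.
With the tax collected from suppliers, supply shifts: Qs = 3(P − 18) − 70.
Solving gives Q = 128 with consumers paying 84 and suppliers receiving 66 (the 18 wedge).
Burden on consumers: 6; on suppliers: 12. (They sum to 18.)

Consumers bear 6 per book; suppliers bear 12 per book.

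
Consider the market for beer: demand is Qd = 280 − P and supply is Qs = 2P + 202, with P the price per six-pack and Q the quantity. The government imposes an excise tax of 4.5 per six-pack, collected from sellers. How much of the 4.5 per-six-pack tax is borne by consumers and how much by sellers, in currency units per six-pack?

Without the tax, 280 − P = 2P + 202 gives 3P = 78, so P* = 26 and Q* = 254.
With the tax collected from sellers, supply shifts: Qs = 2(P − 4.5) + 202.
Solving gives Q = 251 with consumers paying 29 and sellers receiving 24.5 (the 4.5 wedge).
Burden on consumers: 3; on sellers: 1.5. (They sum to 4.5.)

Consumers bear 3 per six-pack; sellers bear 1.5 per six-pack.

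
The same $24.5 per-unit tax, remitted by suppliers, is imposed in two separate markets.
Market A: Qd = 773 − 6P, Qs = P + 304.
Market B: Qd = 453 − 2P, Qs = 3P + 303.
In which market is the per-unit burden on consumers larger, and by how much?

Market B, by $11.2.

Market A: pre-tax P* = $67, Q* = 371; post-tax Q = 350; per-unit burden on consumers = $3.5.
Market B: pre-tax P* = $30, Q* = 393; post-tax Q = 363.6; per-unit burden on consumers = $14.7.
Difference: $3.5 vs $14.7 → market B is larger by $11.2.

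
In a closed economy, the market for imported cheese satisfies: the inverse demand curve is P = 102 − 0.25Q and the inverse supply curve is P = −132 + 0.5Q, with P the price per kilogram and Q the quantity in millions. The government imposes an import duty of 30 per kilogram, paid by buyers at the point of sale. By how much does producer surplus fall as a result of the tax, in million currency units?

Rewrite in direct form: Qd = 408 − 4P and Qs = 2P + 264.
Before the tax: set 408 − 4P = 2P + 264 → P* = 24, Q* = 312.
With the tax collected from buyers, demand (in seller-price terms) shifts: Qd = 408 − 4(P + 30).
New equilibrium: buyers pay 34, sellers receive 4, Q = 272. (Wedge: Pb − Ps = 30.)
ΔPS is the trapezoid between Q = 272 and Q = 312 of height 20: ½ · (312 + 272) · 20 = 5840.

Producer surplus falls by 5840 million.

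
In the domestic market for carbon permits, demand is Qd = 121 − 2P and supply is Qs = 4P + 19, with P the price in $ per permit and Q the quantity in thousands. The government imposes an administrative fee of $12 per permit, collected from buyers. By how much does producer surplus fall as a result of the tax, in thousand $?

Before the tax: set 121 − 2P = 4P + 19 → P* = $17, Q* = 87.
With the tax collected from buyers, demand (in seller-price terms) shifts: Qd = 121 − 2(P + 12).
New equilibrium: buyers pay $25, suppliers receive $13, Q = 71. (Wedge: Pb − Ps = 12.)
ΔPS is the trapezoid between Q = 71 and Q = 87 of height $4: ½ · (87 + 71) · 4 = $316.

Producer surplus falls by $316 thousand.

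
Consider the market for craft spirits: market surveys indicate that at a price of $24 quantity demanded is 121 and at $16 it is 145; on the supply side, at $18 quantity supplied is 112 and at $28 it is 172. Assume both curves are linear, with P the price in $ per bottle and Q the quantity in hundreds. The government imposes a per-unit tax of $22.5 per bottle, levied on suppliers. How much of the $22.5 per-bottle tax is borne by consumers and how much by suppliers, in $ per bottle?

Demand slope: (145 − 121)/(16 − 24) = -3, so Qd = 193 − 3P.
Supply slope: (172 − 112)/(28 − 18) = 6, so Qs = 6P + 4.
Without the tax, 193 − 3P = 6P + 4 gives 9P = 189, so P* = $21 and Q* = 130.
With the tax collected from suppliers, supply shifts: Qs = 6(P − 22.5) + 4.
New equilibrium: consumers pay $36, suppliers receive $13.5, Q = 85. (Wedge: Pb − Ps = 22.5.)
Burden on consumers: $15; on suppliers: $7.5. (They sum to $22.5.)
The less price-elastic side of the market bears the larger share of a per-unit tax.

Consumers bear $15 per bottle; suppliers bear $7.5 per bottle.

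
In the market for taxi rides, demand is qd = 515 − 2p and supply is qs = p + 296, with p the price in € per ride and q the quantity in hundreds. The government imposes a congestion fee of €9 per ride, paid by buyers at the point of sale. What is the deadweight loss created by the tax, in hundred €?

Deadweight loss = €27 hundred.

Before the tax: set 515 − 2p = p + 296 → p* = €73, q* = 369.
With the tax collected from buyers, demand (in seller-price terms) shifts: qd = 515 − 2(p + 9).
Solving gives q = 363 with buyers paying €76 and producers receiving €67 (the €9 wedge).
Quantity falls by |ΔQ| = |369 − 363| = 6.
DWL = ½ · t · |ΔQ| = ½ · 9 · 6 = €27.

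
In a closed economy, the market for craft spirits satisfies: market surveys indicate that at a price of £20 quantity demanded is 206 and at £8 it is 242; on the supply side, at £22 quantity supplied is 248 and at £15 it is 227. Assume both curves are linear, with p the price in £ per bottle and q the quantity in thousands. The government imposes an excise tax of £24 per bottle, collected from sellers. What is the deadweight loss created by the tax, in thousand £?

Demand slope: (242 − 206)/(8 − 20) = -3, so qd = 266 − 3p.
Supply slope: (227 − 248)/(15 − 22) = 3, so qs = 3p + 182.
Without the tax, 266 − 3p = 3p + 182 gives 6p = 84, so p* = £14 and q* = 224.
With the tax collected from sellers, supply shifts: qs = 3(p − 24) + 182.
New equilibrium: buyers pay £26, sellers receive £2, q = 188. (Wedge: pb − ps = 24.)
Quantity falls by |ΔQ| = |224 − 188| = 36.
DWL = ½ · t · |ΔQ| = ½ · 24 · 36 = £432.

Deadweight loss = £432 thousand.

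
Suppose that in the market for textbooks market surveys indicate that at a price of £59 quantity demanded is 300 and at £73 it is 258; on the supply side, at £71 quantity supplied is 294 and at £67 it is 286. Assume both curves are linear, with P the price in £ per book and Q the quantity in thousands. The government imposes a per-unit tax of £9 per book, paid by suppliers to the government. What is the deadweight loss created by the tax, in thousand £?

Deadweight loss = £48.6 thousand.

Demand slope: (258 − 300)/(73 − 59) = -3, so Qd = 477 − 3P.
Supply slope: (286 − 294)/(67 − 71) = 2, so Qs = 2P + 152.
Without the tax, 477 − 3P = 2P + 152 gives 5P = 325, so P* = £65 and Q* = 282.
With the tax collected from suppliers, supply shifts: Qs = 2(P − 9) + 152.
New equilibrium: consumers pay £68.6, suppliers receive £59.6, Q = 271.2. (Wedge: Pb − Ps = 9.)
Quantity falls by |ΔQ| = |282 − 271.2| = 10.8.
DWL = ½ · t · |ΔQ| = ½ · 9 · 10.8 = £48.6.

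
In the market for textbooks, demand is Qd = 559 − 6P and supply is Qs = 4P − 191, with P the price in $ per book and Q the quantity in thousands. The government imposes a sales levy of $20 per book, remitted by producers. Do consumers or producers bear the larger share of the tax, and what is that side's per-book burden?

Producers bear the larger share: $12 per book.

Without the tax, 559 − 6P = 4P − 191 gives 10P = 750, so P* = $75 and Q* = 109.
With the tax collected from producers, supply shifts: Qs = 4(P − 20) − 191.
New equilibrium: consumers pay $83, producers receive $63, Q = 61. (Wedge: Pb − Ps = 20.)
Per-book burden: consumers $8, producers $12.
Producers take the larger share because supply is less price-elastic here (demand slope 6 vs supply slope 4).
The less price-elastic side of the market bears the larger share of a per-unit tax.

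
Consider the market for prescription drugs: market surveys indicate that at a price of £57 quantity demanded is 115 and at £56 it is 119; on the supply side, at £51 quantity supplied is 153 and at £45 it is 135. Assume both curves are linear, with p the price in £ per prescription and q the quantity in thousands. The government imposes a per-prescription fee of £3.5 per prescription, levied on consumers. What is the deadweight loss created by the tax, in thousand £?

Deadweight loss = £10.5 thousand.

Demand slope: (119 − 115)/(56 − 57) = -4, so qd = 343 − 4p.
Supply slope: (135 − 153)/(45 − 51) = 3, so qs = 3p.
Before the tax: set 343 − 4p = 3p → p* = £49, q* = 147.
With the tax collected from consumers, demand (in seller-price terms) shifts: qd = 343 − 4(p + 3.5).
New equilibrium: consumers pay £50.5, sellers receive £47, q = 141. (Wedge: pb − ps = 3.5.)
Quantity falls by |ΔQ| = |147 − 141| = 6.
DWL = ½ · t · |ΔQ| = ½ · 3.5 · 6 = £10.5.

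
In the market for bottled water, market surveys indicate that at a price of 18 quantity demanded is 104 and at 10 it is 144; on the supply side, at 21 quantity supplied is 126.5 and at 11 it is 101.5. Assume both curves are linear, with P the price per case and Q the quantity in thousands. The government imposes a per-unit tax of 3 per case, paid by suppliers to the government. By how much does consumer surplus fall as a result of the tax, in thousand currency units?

Consumer surplus falls by 111.5 thousand.

Demand slope: (144 − 104)/(10 − 18) = -5, so Qd = 194 − 5P.
Supply slope: (101.5 − 126.5)/(11 − 21) = 2.5, so Qs = 2.5P + 74.
Without the tax, 194 − 5P = 2.5P + 74 gives 7.5P = 120, so P* = 16 and Q* = 114.
With the tax collected from suppliers, supply shifts: Qs = 2.5(P − 3) + 74.
New equilibrium: consumers pay 17, suppliers receive 14, Q = 109. (Wedge: Pb − Ps = 3.)
ΔCS is the trapezoid between Q = 109 and Q = 114 of height 1: ½ · (114 + 109) · 1 = 111.5.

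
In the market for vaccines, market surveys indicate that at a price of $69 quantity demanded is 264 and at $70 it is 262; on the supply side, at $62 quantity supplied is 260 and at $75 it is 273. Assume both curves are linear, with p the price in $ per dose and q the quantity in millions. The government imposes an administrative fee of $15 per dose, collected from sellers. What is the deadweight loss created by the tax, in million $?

Deadweight loss = $75 million.

Demand slope: (262 − 264)/(70 − 69) = -2, so qd = 402 − 2p.
Supply slope: (273 − 260)/(75 − 62) = 1, so qs = p + 198.
Without the tax, 402 − 2p = p + 198 gives 3p = 204, so p* = $68 and q* = 266.
With the tax collected from sellers, supply shifts: qs = (p − 15) + 198.
New equilibrium: consumers pay $73, sellers receive $58, q = 256. (Wedge: pb − ps = 15.)
Quantity falls by |ΔQ| = |266 − 256| = 10.
DWL = ½ · t · |ΔQ| = ½ · 15 · 10 = $75.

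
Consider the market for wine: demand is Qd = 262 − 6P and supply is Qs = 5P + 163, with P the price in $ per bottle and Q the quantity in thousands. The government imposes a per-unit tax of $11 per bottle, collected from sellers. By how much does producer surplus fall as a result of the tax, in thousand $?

Before the tax: set 262 − 6P = 5P + 163 → P* = $9, Q* = 208.
With the tax collected from sellers, supply shifts: Qs = 5(P − 11) + 163.
Solving gives Q = 178 with consumers paying $14 and sellers receiving $3 (the $11 wedge).
ΔPS is the trapezoid between Q = 178 and Q = 208 of height $6: ½ · (208 + 178) · 6 = $1158.

Producer surplus falls by $1158 thousand.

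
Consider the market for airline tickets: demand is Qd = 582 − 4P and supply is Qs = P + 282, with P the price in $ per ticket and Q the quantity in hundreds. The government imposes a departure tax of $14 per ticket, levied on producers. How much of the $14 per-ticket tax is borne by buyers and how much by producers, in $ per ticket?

Without the tax, 582 − 4P = P + 282 gives 5P = 300, so P* = $60 and Q* = 342.
With the tax collected from producers, supply shifts: Qs = (P − 14) + 282.
Solving gives Q = 330.8 with buyers paying $62.8 and producers receiving $48.8 (the $14 wedge).
Burden on buyers: $2.8; on producers: $11.2. (They sum to $14.)

Buyers bear $2.8 per ticket; producers bear $11.2 per ticket.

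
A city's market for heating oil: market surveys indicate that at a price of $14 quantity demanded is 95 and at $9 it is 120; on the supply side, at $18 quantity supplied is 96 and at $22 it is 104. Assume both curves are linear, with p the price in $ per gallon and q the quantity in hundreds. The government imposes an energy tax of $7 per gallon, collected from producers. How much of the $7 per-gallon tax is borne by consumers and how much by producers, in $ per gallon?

Consumers bear $2 per gallon; producers bear $5 per gallon.

Demand slope: (120 − 95)/(9 − 14) = -5, so qd = 165 − 5p.
Supply slope: (104 − 96)/(22 − 18) = 2, so qs = 2p + 60.
Before the tax: set 165 − 5p = 2p + 60 → p* = $15, q* = 90.
With the tax collected from producers, supply shifts: qs = 2(p − 7) + 60.
Solving gives q = 80 with consumers paying $17 and producers receiving $10 (the $7 wedge).
Burden on consumers: $2; on producers: $5. (They sum to $7.)
The less price-elastic side of the market bears the larger share of a per-unit tax.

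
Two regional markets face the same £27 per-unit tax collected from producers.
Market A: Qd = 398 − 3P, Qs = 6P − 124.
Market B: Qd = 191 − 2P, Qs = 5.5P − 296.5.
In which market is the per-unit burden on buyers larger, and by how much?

Market B, by £1.8.

Market A: pre-tax P* = £58, Q* = 224; post-tax Q = 170; per-unit burden on buyers = £18.
Market B: pre-tax P* = £65, Q* = 61; post-tax Q = 21.4; per-unit burden on buyers = £19.8.
Difference: £18 vs £19.8 → market B is larger by £1.8.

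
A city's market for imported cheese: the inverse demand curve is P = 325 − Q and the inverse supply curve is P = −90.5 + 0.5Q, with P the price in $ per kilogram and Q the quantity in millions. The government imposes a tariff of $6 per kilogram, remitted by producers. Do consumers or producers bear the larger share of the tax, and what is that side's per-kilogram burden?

Consumers bear the larger share: $4 per kilogram.

Inverting to Q(P) form: Qd = 325 − P; Qs = 2P + 181.
Without the tax, 325 − P = 2P + 181 gives 3P = 144, so P* = $48 and Q* = 277.
With the tax collected from producers, supply shifts: Qs = 2(P − 6) + 181.
Solving gives Q = 273 with consumers paying $52 and producers receiving $46 (the $6 wedge).
Per-kilogram burden: consumers $4, producers $2.
Consumers take the larger share because demand is less price-elastic here (demand slope 1 vs supply slope 2).
The less price-elastic side of the market bears the larger share of a per-unit tax.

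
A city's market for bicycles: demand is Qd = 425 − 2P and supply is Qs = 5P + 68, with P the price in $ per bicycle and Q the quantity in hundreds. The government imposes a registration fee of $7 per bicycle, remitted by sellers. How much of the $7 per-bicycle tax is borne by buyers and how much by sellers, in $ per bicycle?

Before the tax: set 425 − 2P = 5P + 68 → P* = $51, Q* = 323.
With the tax collected from sellers, supply shifts: Qs = 5(P − 7) + 68.
New equilibrium: buyers pay $56, sellers receive $49, Q = 313. (Wedge: Pb − Ps = 7.)
Burden on buyers: $5; on sellers: $2. (They sum to $7.)
The less price-elastic side of the market bears the larger share of a per-unit tax.

Buyers bear $5 per bicycle; sellers bear $2 per bicycle.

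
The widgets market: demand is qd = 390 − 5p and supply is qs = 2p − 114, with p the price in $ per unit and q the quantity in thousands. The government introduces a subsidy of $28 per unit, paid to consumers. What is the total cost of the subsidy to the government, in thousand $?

Government outlay = $1960 thousand.

Without the subsidy, 390 − 5p = 2p − 114 gives 7p = 504, so p* = $72 and q* = 30.
With a per-unit subsidy paid to consumers, each effectively pays p − 28, so demand becomes qd = 390 − 5(p − 28).
New equilibrium: consumers pay $64, suppliers receive $92, q = 70. (Wedge: pb − ps = −28.)
Outlay = t · Q = 28 · 70 = $1960.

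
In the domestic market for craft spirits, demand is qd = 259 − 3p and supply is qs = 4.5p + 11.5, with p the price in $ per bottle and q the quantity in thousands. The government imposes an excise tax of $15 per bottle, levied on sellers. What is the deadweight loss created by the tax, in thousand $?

Deadweight loss = $202.5 thousand.

Before the tax: set 259 − 3p = 4.5p + 11.5 → p* = $33, q* = 160.
With the tax collected from sellers, supply shifts: qs = 4.5(p − 15) + 11.5.
Solving gives q = 133 with buyers paying $42 and sellers receiving $27 (the $15 wedge).
Quantity falls by |ΔQ| = |160 − 133| = 27.
DWL = ½ · t · |ΔQ| = ½ · 15 · 27 = $202.5.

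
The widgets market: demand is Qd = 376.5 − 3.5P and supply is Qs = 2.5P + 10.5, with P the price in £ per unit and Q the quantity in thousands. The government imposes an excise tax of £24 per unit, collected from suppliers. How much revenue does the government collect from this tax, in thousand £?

Before the tax: set 376.5 − 3.5P = 2.5P + 10.5 → P* = £61, Q* = 163.
With the tax collected from suppliers, supply shifts: Qs = 2.5(P − 24) + 10.5.
New equilibrium: buyers pay £71, suppliers receive £47, Q = 128. (Wedge: Pb − Ps = 24.)
Revenue = t · Q = 24 · 128 = £3072.

Tax revenue = £3072 thousand.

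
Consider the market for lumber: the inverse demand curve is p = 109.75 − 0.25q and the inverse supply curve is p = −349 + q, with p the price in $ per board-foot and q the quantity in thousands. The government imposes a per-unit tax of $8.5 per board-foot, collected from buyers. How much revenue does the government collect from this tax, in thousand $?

Tax revenue = $3061.7 thousand.

Rewrite in direct form: qd = 439 − 4p and qs = p + 349.
Without the tax, 439 − 4p = p + 349 gives 5p = 90, so p* = $18 and q* = 367.
With the tax collected from buyers, demand (in seller-price terms) shifts: qd = 439 − 4(p + 8.5).
Solving gives q = 360.2 with buyers paying $19.7 and producers receiving $11.2 (the $8.5 wedge).
Revenue = t · Q = 8.5 · 360.2 = $3061.7.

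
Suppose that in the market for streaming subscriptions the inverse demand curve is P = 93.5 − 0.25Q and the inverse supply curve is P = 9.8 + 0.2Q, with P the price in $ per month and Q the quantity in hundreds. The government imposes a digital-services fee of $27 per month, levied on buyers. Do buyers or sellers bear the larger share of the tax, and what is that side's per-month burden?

Buyers bear the larger share: $15 per month.

Rewrite in direct form: Qd = 374 − 4P and Qs = 5P − 49.
Without the tax, 374 − 4P = 5P − 49 gives 9P = 423, so P* = $47 and Q* = 186.
With the tax collected from buyers, demand (in seller-price terms) shifts: Qd = 374 − 4(P + 27).
Solving gives Q = 126 with buyers paying $62 and sellers receiving $35 (the $27 wedge).
Per-month burden: buyers $15, sellers $12.
Buyers take the larger share because demand is less price-elastic here (demand slope 4 vs supply slope 5).
The less price-elastic side of the market bears the larger share of a per-unit tax.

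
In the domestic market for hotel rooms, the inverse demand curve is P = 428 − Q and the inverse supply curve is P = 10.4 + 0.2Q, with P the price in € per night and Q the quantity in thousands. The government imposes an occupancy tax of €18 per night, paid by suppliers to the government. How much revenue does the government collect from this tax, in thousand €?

Tax revenue = €5994 thousand.

Inverting to Q(P) form: Qd = 428 − P; Qs = 5P − 52.
Without the tax, 428 − P = 5P − 52 gives 6P = 480, so P* = €80 and Q* = 348.
With the tax collected from suppliers, supply shifts: Qs = 5(P − 18) − 52.
Solving gives Q = 333 with buyers paying €95 and suppliers receiving €77 (the €18 wedge).
Revenue = t · Q = 18 · 333 = €5994.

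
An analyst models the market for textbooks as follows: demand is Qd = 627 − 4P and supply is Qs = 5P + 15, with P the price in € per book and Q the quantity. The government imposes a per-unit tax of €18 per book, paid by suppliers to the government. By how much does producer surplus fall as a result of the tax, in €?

Before the tax: set 627 − 4P = 5P + 15 → P* = €68, Q* = 355.
With the tax collected from suppliers, supply shifts: Qs = 5(P − 18) + 15.
Solving gives Q = 315 with buyers paying €78 and suppliers receiving €60 (the €18 wedge).
ΔPS is the trapezoid between Q = 315 and Q = 355 of height €8: ½ · (355 + 315) · 8 = €2680.

Producer surplus falls by €2680.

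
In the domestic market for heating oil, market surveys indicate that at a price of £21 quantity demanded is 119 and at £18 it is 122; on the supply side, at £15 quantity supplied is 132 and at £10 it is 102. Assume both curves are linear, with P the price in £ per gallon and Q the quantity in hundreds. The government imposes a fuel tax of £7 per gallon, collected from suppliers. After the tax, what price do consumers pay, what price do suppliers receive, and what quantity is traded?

Consumers pay £20; suppliers receive £13; quantity = 120.

Demand slope: (122 − 119)/(18 − 21) = -1, so Qd = 140 − P.
Supply slope: (102 − 132)/(10 − 15) = 6, so Qs = 6P + 42.
Before the tax: set 140 − P = 6P + 42 → P* = £14, Q* = 126.
With the tax collected from suppliers, supply shifts: Qs = 6(P − 7) + 42.
Solving gives Q = 120 with consumers paying £20 and suppliers receiving £13 (the £7 wedge).
The less price-elastic side of the market bears the larger share of a per-unit tax.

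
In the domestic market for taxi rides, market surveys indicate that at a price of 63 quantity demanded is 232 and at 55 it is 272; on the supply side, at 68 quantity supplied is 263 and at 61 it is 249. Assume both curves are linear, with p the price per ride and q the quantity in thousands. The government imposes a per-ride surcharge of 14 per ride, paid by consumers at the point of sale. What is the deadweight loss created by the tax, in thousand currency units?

Deadweight loss = 140 thousand.

Demand slope: (272 − 232)/(55 − 63) = -5, so qd = 547 − 5p.
Supply slope: (249 − 263)/(61 − 68) = 2, so qs = 2p + 127.
Before the tax: set 547 − 5p = 2p + 127 → p* = 60, q* = 247.
With the tax collected from consumers, demand (in seller-price terms) shifts: qd = 547 − 5(p + 14).
Solving gives q = 227 with consumers paying 64 and producers receiving 50 (the 14 wedge).
Quantity falls by |ΔQ| = |247 − 227| = 20.
DWL = ½ · t · |ΔQ| = ½ · 14 · 20 = 140.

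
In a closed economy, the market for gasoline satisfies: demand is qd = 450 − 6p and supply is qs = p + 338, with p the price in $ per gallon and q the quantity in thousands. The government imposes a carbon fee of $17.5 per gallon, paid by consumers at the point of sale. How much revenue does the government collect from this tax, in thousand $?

Tax revenue = $5932.5 thousand.

Without the tax, 450 − 6p = p + 338 gives 7p = 112, so p* = $16 and q* = 354.
With the tax collected from consumers, demand (in seller-price terms) shifts: qd = 450 − 6(p + 17.5).
Solving gives q = 339 with consumers paying $18.5 and suppliers receiving $1 (the $17.5 wedge).
Revenue = t · Q = 17.5 · 339 = $5932.5.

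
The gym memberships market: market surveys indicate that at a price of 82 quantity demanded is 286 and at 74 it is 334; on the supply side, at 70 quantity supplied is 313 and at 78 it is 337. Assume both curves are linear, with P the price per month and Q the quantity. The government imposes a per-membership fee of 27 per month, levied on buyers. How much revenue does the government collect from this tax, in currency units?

Demand slope: (334 − 286)/(74 − 82) = -6, so Qd = 778 − 6P.
Supply slope: (337 − 313)/(78 − 70) = 3, so Qs = 3P + 103.
Before the tax: set 778 − 6P = 3P + 103 → P* = 75, Q* = 328.
With the tax collected from buyers, demand (in seller-price terms) shifts: Qd = 778 − 6(P + 27).
Solving gives Q = 274 with buyers paying 84 and producers receiving 57 (the 27 wedge).
Revenue = t · Q = 27 · 274 = 7398.

Tax revenue = 7398.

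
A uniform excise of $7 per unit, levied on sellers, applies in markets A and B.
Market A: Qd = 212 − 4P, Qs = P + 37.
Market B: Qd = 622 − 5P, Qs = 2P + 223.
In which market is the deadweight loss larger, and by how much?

Market A: pre-tax P* = $35, Q* = 72; post-tax Q = 66.4; deadweight loss = $19.6.
Market B: pre-tax P* = $57, Q* = 337; post-tax Q = 327; deadweight loss = $35.
Difference: $19.6 vs $35 → market B is larger by $15.4.

Market B, by $15.4.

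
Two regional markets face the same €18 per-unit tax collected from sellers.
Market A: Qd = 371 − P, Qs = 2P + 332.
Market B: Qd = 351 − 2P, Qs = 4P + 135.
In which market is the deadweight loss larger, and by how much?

Market B, by €108.

Market A: pre-tax P* = €13, Q* = 358; post-tax Q = 346; deadweight loss = €108.
Market B: pre-tax P* = €36, Q* = 279; post-tax Q = 255; deadweight loss = €216.
Difference: €108 vs €216 → market B is larger by €108.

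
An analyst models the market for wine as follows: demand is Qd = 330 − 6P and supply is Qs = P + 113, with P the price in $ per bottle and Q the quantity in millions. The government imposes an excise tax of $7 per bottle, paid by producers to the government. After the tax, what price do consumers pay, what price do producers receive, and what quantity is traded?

Before the tax: set 330 − 6P = P + 113 → P* = $31, Q* = 144.
With the tax collected from producers, supply shifts: Qs = (P − 7) + 113.
Solving gives Q = 138 with consumers paying $32 and producers receiving $25 (the $7 wedge).
The less price-elastic side of the market bears the larger share of a per-unit tax.

Consumers pay $32; producers receive $25; quantity = 138.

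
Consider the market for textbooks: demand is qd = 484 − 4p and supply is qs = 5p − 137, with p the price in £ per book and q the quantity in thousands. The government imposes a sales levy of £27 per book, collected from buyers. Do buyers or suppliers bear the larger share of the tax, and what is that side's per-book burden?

Buyers bear the larger share: £15 per book.

Without the tax, 484 − 4p = 5p − 137 gives 9p = 621, so p* = £69 and q* = 208.
With the tax collected from buyers, demand (in seller-price terms) shifts: qd = 484 − 4(p + 27).
Solving gives q = 148 with buyers paying £84 and suppliers receiving £57 (the £27 wedge).
Per-book burden: buyers £15, suppliers £12.
Buyers take the larger share because demand is less price-elastic here (demand slope 4 vs supply slope 5).
The less price-elastic side of the market bears the larger share of a per-unit tax.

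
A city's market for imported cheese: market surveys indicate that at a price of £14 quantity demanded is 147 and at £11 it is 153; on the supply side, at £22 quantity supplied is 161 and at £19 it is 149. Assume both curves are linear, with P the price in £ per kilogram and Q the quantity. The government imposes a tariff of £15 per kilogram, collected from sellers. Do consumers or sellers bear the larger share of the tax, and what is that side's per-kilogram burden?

Demand slope: (153 − 147)/(11 − 14) = -2, so Qd = 175 − 2P.
Supply slope: (149 − 161)/(19 − 22) = 4, so Qs = 4P + 73.
Before the tax: set 175 − 2P = 4P + 73 → P* = £17, Q* = 141.
With the tax collected from sellers, supply shifts: Qs = 4(P − 15) + 73.
Solving gives Q = 121 with consumers paying £27 and sellers receiving £12 (the £15 wedge).
Per-kilogram burden: consumers £10, sellers £5.
Consumers take the larger share because demand is less price-elastic here (demand slope 2 vs supply slope 4).

Consumers bear the larger share: £10 per kilogram.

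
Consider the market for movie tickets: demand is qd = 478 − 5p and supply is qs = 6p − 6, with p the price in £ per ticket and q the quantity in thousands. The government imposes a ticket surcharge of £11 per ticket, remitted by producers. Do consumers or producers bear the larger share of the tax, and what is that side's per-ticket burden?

Consumers bear the larger share: £6 per ticket.

Without the tax, 478 − 5p = 6p − 6 gives 11p = 484, so p* = £44 and q* = 258.
With the tax collected from producers, supply shifts: qs = 6(p − 11) − 6.
Solving gives q = 228 with consumers paying £50 and producers receiving £39 (the £11 wedge).
Per-ticket burden: consumers £6, producers £5.
Consumers take the larger share because demand is less price-elastic here (demand slope 5 vs supply slope 6).
The less price-elastic side of the market bears the larger share of a per-unit tax.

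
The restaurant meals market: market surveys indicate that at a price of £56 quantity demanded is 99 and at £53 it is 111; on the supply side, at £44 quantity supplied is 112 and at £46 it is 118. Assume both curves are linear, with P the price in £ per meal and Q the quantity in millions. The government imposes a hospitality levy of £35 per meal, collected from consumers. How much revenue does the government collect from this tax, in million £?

Demand slope: (111 − 99)/(53 − 56) = -4, so Qd = 323 − 4P.
Supply slope: (118 − 112)/(46 − 44) = 3, so Qs = 3P − 20.
Before the tax: set 323 − 4P = 3P − 20 → P* = £49, Q* = 127.
With the tax collected from consumers, demand (in seller-price terms) shifts: Qd = 323 − 4(P + 35).
Solving gives Q = 67 with consumers paying £64 and producers receiving £29 (the £35 wedge).
Revenue = t · Q = 35 · 67 = £2345.

Tax revenue = £2345 million.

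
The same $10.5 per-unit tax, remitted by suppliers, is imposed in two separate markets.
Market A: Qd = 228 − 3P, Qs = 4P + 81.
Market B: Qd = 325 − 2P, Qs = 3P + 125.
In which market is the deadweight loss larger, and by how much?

Market A, by $28.35.

Market A: pre-tax P* = $21, Q* = 165; post-tax Q = 147; deadweight loss = $94.5.
Market B: pre-tax P* = $40, Q* = 245; post-tax Q = 232.4; deadweight loss = $66.15.
Difference: $94.5 vs $66.15 → market A is larger by $28.35.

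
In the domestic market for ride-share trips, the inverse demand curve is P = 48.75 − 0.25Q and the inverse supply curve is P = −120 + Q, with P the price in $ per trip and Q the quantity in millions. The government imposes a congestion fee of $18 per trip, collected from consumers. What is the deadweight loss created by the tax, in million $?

Deadweight loss = $129.6 million.

Inverting to Q(P) form: Qd = 195 − 4P; Qs = P + 120.
Before the tax: set 195 − 4P = P + 120 → P* = $15, Q* = 135.
With the tax collected from consumers, demand (in seller-price terms) shifts: Qd = 195 − 4(P + 18).
New equilibrium: consumers pay $18.6, producers receive $0.6, Q = 120.6. (Wedge: Pb − Ps = 18.)
Quantity falls by |ΔQ| = |135 − 120.6| = 14.4.
DWL = ½ · t · |ΔQ| = ½ · 18 · 14.4 = $129.6.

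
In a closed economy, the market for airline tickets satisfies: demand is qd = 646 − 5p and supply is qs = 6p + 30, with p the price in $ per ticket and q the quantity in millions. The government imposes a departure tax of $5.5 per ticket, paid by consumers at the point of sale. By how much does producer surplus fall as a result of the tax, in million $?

Without the tax, 646 − 5p = 6p + 30 gives 11p = 616, so p* = $56 and q* = 366.
With the tax collected from consumers, demand (in seller-price terms) shifts: qd = 646 − 5(p + 5.5).
New equilibrium: consumers pay $59, producers receive $53.5, q = 351. (Wedge: pb − ps = 5.5.)
ΔPS is the trapezoid between Q = 351 and Q = 366 of height $2.5: ½ · (366 + 351) · 2.5 = $896.25.

Producer surplus falls by $896.25 million.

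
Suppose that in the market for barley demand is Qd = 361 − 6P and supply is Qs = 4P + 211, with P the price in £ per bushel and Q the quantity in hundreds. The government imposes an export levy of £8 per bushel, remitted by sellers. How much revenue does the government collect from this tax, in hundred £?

Without the tax, 361 − 6P = 4P + 211 gives 10P = 150, so P* = £15 and Q* = 271.
With the tax collected from sellers, supply shifts: Qs = 4(P − 8) + 211.
Solving gives Q = 251.8 with consumers paying £18.2 and sellers receiving £10.2 (the £8 wedge).
Revenue = t · Q = 8 · 251.8 = £2014.4.

Tax revenue = £2014.4 hundred.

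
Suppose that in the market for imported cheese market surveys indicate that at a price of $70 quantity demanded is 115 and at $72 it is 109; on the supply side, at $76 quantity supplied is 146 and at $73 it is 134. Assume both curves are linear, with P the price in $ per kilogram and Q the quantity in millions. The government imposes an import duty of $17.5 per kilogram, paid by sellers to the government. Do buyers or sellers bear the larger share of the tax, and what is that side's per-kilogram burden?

Demand slope: (109 − 115)/(72 − 70) = -3, so Qd = 325 − 3P.
Supply slope: (134 − 146)/(73 − 76) = 4, so Qs = 4P − 158.
Without the tax, 325 − 3P = 4P − 158 gives 7P = 483, so P* = $69 and Q* = 118.
With the tax collected from sellers, supply shifts: Qs = 4(P − 17.5) − 158.
Solving gives Q = 88 with buyers paying $79 and sellers receiving $61.5 (the $17.5 wedge).
Per-kilogram burden: buyers $10, sellers $7.5.
Buyers take the larger share because demand is less price-elastic here (demand slope 3 vs supply slope 4).

Buyers bear the larger share: $10 per kilogram.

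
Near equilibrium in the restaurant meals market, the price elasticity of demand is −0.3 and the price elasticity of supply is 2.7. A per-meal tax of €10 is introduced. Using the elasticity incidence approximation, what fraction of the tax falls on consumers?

Incidence ratio: consumers' share ≈ εs / (εs + |εd|) = 2.7 / (2.7 + 0.3) = 0.9.
Supply is the more elastic side, so consumers bear the larger share.

Consumers' share ≈ 0.9.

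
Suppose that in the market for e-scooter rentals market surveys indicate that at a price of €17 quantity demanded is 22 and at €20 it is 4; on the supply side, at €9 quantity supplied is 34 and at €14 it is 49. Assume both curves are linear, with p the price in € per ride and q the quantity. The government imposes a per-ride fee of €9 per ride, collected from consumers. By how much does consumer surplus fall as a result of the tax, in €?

Demand slope: (4 − 22)/(20 − 17) = -6, so qd = 124 − 6p.
Supply slope: (49 − 34)/(14 − 9) = 3, so qs = 3p + 7.
Without the tax, 124 − 6p = 3p + 7 gives 9p = 117, so p* = €13 and q* = 46.
With the tax collected from consumers, demand (in seller-price terms) shifts: qd = 124 − 6(p + 9).
Solving gives q = 28 with consumers paying €16 and producers receiving €7 (the €9 wedge).
ΔCS is the trapezoid between Q = 28 and Q = 46 of height €3: ½ · (46 + 28) · 3 = €111.

Consumer surplus falls by €111.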